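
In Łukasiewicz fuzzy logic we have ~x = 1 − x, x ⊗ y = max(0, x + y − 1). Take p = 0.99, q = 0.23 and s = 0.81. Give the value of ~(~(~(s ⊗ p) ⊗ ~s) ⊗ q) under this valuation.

0.77

s ⊗ p = max(0, 0.81 + 0.99 − 1) = max(0, 0.80) = 0.80
~(s ⊗ p) = 1 − 0.80 = 0.20
~s = 1 − 0.81 = 0.19
~(s ⊗ p) ⊗ ~s = max(0, 0.20 + 0.19 − 1) = max(0, -0.61) = 0.00
~(~(s ⊗ p) ⊗ ~s) = 1 − 0.00 = 1.00
~(~(s ⊗ p) ⊗ ~s) ⊗ q = max(0, 1.00 + 0.23 − 1) = max(0, 0.23) = 0.23
~(~(~(s ⊗ p) ⊗ ~s) ⊗ q) = 1 − 0.23 = 0.77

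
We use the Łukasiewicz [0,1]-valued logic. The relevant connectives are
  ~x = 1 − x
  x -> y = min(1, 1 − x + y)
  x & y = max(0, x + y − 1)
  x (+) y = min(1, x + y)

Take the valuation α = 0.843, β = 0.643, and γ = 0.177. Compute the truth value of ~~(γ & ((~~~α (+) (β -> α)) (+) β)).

~α = 1 − 0.843 = 0.157
~~α = 1 − 0.157 = 0.843
~~~α = 1 − 0.843 = 0.157
β -> α = min(1, 1 − 0.643 + 0.843) = min(1, 1.200) = 1.000
~~~α (+) (β -> α) = min(1, 0.157 + 1.000) = min(1, 1.157) = 1.000
(~~~α (+) (β -> α)) (+) β = min(1, 1.000 + 0.643) = min(1, 1.643) = 1.000
γ & ((~~~α (+) (β -> α)) (+) β) = max(0, 0.177 + 1.000 − 1) = max(0, 0.177) = 0.177
~(γ & ((~~~α (+) (β -> α)) (+) β)) = 1 − 0.177 = 0.823
~~(γ & ((~~~α (+) (β -> α)) (+) β)) = 1 − 0.823 = 0.177

0.177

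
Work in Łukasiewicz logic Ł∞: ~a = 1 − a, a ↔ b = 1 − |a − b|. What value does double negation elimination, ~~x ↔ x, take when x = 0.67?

1.00

~x = 1 − 0.67 = 0.33
~~x = 1 − 0.33 = 0.67
~~x ↔ x = 1 − |0.67 − 0.67| = 1 − 0.00 = 1.00
(As expected: always 1 in Ł∞ since negation is involutive.)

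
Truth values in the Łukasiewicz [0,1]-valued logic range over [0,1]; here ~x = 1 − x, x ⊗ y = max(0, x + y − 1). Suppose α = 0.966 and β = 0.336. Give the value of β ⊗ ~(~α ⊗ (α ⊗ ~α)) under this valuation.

~α = 1 − 0.966 = 0.034
α ⊗ ~α = max(0, 0.966 + 0.034 − 1) = max(0, 0.000) = 0.000
~α ⊗ (α ⊗ ~α) = max(0, 0.034 + 0.000 − 1) = max(0, -0.966) = 0.000
~(~α ⊗ (α ⊗ ~α)) = 1 − 0.000 = 1.000
β ⊗ ~(~α ⊗ (α ⊗ ~α)) = max(0, 0.336 + 1.000 − 1) = max(0, 0.336) = 0.336

0.336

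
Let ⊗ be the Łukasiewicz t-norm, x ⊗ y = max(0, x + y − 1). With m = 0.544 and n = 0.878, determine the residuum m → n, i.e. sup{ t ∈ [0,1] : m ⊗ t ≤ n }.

1.000

The residuum of the Łukasiewicz t-norm gives the supremum: min(1, 1 − 0.544 + 0.878).
1 − 0.544 + 0.878 = 1.334, so t = min(1, 1.334) = 1.000.
Check: 0.544 ⊗ 1.000 = max(0, 0.544) = 0.544 ≤ 0.878.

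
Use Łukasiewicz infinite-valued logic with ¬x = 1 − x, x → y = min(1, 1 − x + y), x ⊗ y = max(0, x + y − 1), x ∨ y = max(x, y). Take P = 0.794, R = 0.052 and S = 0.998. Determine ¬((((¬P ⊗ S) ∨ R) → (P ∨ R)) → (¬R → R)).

0.896

¬P = 1 − 0.794 = 0.206
¬P ⊗ S = max(0, 0.206 + 0.998 − 1) = max(0, 0.204) = 0.204
(¬P ⊗ S) ∨ R = max(0.204, 0.052) = 0.204
P ∨ R = max(0.794, 0.052) = 0.794
((¬P ⊗ S) ∨ R) → (P ∨ R) = min(1, 1 − 0.204 + 0.794) = min(1, 1.590) = 1.000
¬R = 1 − 0.052 = 0.948
¬R → R = min(1, 1 − 0.948 + 0.052) = min(1, 0.104) = 0.104
(((¬P ⊗ S) ∨ R) → (P ∨ R)) → (¬R → R) = min(1, 1 − 1.000 + 0.104) = min(1, 0.104) = 0.104
¬((((¬P ⊗ S) ∨ R) → (P ∨ R)) → (¬R → R)) = 1 − 0.104 = 0.896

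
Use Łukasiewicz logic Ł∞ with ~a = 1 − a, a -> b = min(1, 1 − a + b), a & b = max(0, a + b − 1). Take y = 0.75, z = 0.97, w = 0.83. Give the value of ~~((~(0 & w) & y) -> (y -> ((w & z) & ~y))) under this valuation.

0.55

0 & w = max(0, 0.00 + 0.83 − 1) = max(0, -0.17) = 0.00
~(0 & w) = 1 − 0.00 = 1.00
~(0 & w) & y = max(0, 1.00 + 0.75 − 1) = max(0, 0.75) = 0.75
w & z = max(0, 0.83 + 0.97 − 1) = max(0, 0.80) = 0.80
~y = 1 − 0.75 = 0.25
(w & z) & ~y = max(0, 0.80 + 0.25 − 1) = max(0, 0.05) = 0.05
y -> ((w & z) & ~y) = min(1, 1 − 0.75 + 0.05) = min(1, 0.30) = 0.30
(~(0 & w) & y) -> (y -> ((w & z) & ~y)) = min(1, 1 − 0.75 + 0.30) = min(1, 0.55) = 0.55
~((~(0 & w) & y) -> (y -> ((w & z) & ~y))) = 1 − 0.55 = 0.45
~~((~(0 & w) & y) -> (y -> ((w & z) & ~y))) = 1 − 0.45 = 0.55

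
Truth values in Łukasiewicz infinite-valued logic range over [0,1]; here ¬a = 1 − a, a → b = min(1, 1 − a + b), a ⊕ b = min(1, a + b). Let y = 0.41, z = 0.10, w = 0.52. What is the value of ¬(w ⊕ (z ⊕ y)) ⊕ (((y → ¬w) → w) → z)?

z ⊕ y = min(1, 0.10 + 0.41) = min(1, 0.51) = 0.51
w ⊕ (z ⊕ y) = min(1, 0.52 + 0.51) = min(1, 1.03) = 1.00
¬(w ⊕ (z ⊕ y)) = 1 − 1.00 = 0.00
¬w = 1 − 0.52 = 0.48
y → ¬w = min(1, 1 − 0.41 + 0.48) = min(1, 1.07) = 1.00
(y → ¬w) → w = min(1, 1 − 1.00 + 0.52) = min(1, 0.52) = 0.52
((y → ¬w) → w) → z = min(1, 1 − 0.52 + 0.10) = min(1, 0.58) = 0.58
¬(w ⊕ (z ⊕ y)) ⊕ (((y → ¬w) → w) → z) = min(1, 0.00 + 0.58) = min(1, 0.58) = 0.58

0.58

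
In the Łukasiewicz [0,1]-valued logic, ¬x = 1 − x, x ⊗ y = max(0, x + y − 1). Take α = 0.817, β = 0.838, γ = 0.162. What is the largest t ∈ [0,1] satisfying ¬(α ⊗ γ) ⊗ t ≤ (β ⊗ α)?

0.655

α ⊗ γ = max(0, 0.817 + 0.162 − 1) = max(0, -0.021) = 0.000
¬(α ⊗ γ) = 1 − 0.000 = 1.000
So the left factor is ¬(α ⊗ γ) = 1.000.
β ⊗ α = max(0, 0.838 + 0.817 − 1) = max(0, 0.655) = 0.655
So the right-hand bound is β ⊗ α = 0.655.
The residuum of the Łukasiewicz t-norm gives the supremum: min(1, 1 − 1.000 + 0.655).
1 − 1.000 + 0.655 = 0.655, so t = min(1, 0.655) = 0.655.
Check: 1.000 ⊗ 0.655 = max(0, 0.655) = 0.655 ≤ 0.655.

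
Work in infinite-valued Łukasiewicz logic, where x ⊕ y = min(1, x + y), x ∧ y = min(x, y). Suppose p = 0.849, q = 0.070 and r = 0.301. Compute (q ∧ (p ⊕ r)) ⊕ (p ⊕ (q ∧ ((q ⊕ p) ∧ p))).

0.989

p ⊕ r = min(1, 0.849 + 0.301) = min(1, 1.150) = 1.000
q ∧ (p ⊕ r) = min(0.070, 1.000) = 0.070
q ⊕ p = min(1, 0.070 + 0.849) = min(1, 0.919) = 0.919
(q ⊕ p) ∧ p = min(0.919, 0.849) = 0.849
q ∧ ((q ⊕ p) ∧ p) = min(0.070, 0.849) = 0.070
p ⊕ (q ∧ ((q ⊕ p) ∧ p)) = min(1, 0.849 + 0.070) = min(1, 0.919) = 0.919
(q ∧ (p ⊕ r)) ⊕ (p ⊕ (q ∧ ((q ⊕ p) ∧ p))) = min(1, 0.070 + 0.919) = min(1, 0.989) = 0.989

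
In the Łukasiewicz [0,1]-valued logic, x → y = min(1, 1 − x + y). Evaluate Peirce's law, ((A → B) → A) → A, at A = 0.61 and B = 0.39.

0.78

A → B = min(1, 1 − 0.61 + 0.39) = min(1, 0.78) = 0.78
(A → B) → A = min(1, 1 − 0.78 + 0.61) = min(1, 0.83) = 0.83
((A → B) → A) → A = min(1, 1 − 0.83 + 0.61) = min(1, 0.78) = 0.78
(The value 0.78 < 1 shows this instance is not satisfied; not a Ł∞-tautology in general.)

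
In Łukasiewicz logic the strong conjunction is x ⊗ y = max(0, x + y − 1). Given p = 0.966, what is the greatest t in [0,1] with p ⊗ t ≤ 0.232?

0.266

The residuum of the Łukasiewicz t-norm gives the supremum: min(1, 1 − 0.966 + 0.232).
1 − 0.966 + 0.232 = 0.266, so t = min(1, 0.266) = 0.266.
Check: 0.966 ⊗ 0.266 = max(0, 0.232) = 0.232 ≤ 0.232.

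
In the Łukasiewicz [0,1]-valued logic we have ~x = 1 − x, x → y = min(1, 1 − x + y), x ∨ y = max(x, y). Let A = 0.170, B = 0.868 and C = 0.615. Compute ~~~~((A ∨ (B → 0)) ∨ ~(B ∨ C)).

0.170

B → 0 = min(1, 1 − 0.868 + 0.000) = min(1, 0.132) = 0.132
A ∨ (B → 0) = max(0.170, 0.132) = 0.170
B ∨ C = max(0.868, 0.615) = 0.868
~(B ∨ C) = 1 − 0.868 = 0.132
(A ∨ (B → 0)) ∨ ~(B ∨ C) = max(0.170, 0.132) = 0.170
~((A ∨ (B → 0)) ∨ ~(B ∨ C)) = 1 − 0.170 = 0.830
~~((A ∨ (B → 0)) ∨ ~(B ∨ C)) = 1 − 0.830 = 0.170
~~~((A ∨ (B → 0)) ∨ ~(B ∨ C)) = 1 − 0.170 = 0.830
~~~~((A ∨ (B → 0)) ∨ ~(B ∨ C)) = 1 − 0.830 = 0.170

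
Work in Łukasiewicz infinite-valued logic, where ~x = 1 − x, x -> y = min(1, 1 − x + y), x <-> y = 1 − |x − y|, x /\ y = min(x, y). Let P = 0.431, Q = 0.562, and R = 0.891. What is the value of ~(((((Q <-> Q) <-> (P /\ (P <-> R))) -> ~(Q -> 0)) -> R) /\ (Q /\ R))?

0.438

Q <-> Q = 1 − |0.562 − 0.562| = 1 − 0.000 = 1.000
P <-> R = 1 − |0.431 − 0.891| = 1 − 0.460 = 0.540
P /\ (P <-> R) = min(0.431, 0.540) = 0.431
(Q <-> Q) <-> (P /\ (P <-> R)) = 1 − |1.000 − 0.431| = 1 − 0.569 = 0.431
Q -> 0 = min(1, 1 − 0.562 + 0.000) = min(1, 0.438) = 0.438
~(Q -> 0) = 1 − 0.438 = 0.562
((Q <-> Q) <-> (P /\ (P <-> R))) -> ~(Q -> 0) = min(1, 1 − 0.431 + 0.562) = min(1, 1.131) = 1.000
(((Q <-> Q) <-> (P /\ (P <-> R))) -> ~(Q -> 0)) -> R = min(1, 1 − 1.000 + 0.891) = min(1, 0.891) = 0.891
Q /\ R = min(0.562, 0.891) = 0.562
((((Q <-> Q) <-> (P /\ (P <-> R))) -> ~(Q -> 0)) -> R) /\ (Q /\ R) = min(0.891, 0.562) = 0.562
~(((((Q <-> Q) <-> (P /\ (P <-> R))) -> ~(Q -> 0)) -> R) /\ (Q /\ R)) = 1 − 0.562 = 0.438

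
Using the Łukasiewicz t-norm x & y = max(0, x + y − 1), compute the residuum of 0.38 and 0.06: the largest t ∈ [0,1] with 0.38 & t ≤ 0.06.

0.68

The residuum of the Łukasiewicz t-norm gives the supremum: min(1, 1 − 0.38 + 0.06).
1 − 0.38 + 0.06 = 0.68, so t = min(1, 0.68) = 0.68.
Check: 0.38 & 0.68 = max(0, 0.06) = 0.06 ≤ 0.06.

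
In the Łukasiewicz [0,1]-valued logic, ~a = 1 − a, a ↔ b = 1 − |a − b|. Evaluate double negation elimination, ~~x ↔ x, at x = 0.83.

~x = 1 − 0.83 = 0.17
~~x = 1 − 0.17 = 0.83
~~x ↔ x = 1 − |0.83 − 0.83| = 1 − 0.00 = 1.00
(As expected: always 1 in Ł∞ since negation is involutive.)

1.00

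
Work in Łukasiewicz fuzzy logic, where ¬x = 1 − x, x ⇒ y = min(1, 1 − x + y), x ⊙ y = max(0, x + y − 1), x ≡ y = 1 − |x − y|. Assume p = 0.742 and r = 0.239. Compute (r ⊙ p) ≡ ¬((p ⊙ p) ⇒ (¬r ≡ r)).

r ⊙ p = max(0, 0.239 + 0.742 − 1) = max(0, -0.019) = 0.000
p ⊙ p = max(0, 0.742 + 0.742 − 1) = max(0, 0.484) = 0.484
¬r = 1 − 0.239 = 0.761
¬r ≡ r = 1 − |0.761 − 0.239| = 1 − 0.522 = 0.478
(p ⊙ p) ⇒ (¬r ≡ r) = min(1, 1 − 0.484 + 0.478) = min(1, 0.994) = 0.994
¬((p ⊙ p) ⇒ (¬r ≡ r)) = 1 − 0.994 = 0.006
(r ⊙ p) ≡ ¬((p ⊙ p) ⇒ (¬r ≡ r)) = 1 − |0.000 − 0.006| = 1 − 0.006 = 0.994

0.994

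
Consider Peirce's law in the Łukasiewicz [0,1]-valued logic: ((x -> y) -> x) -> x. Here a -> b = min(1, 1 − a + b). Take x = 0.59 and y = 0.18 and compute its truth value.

x -> y = min(1, 1 − 0.59 + 0.18) = min(1, 0.59) = 0.59
(x -> y) -> x = min(1, 1 − 0.59 + 0.59) = min(1, 1.00) = 1.00
((x -> y) -> x) -> x = min(1, 1 − 1.00 + 0.59) = min(1, 0.59) = 0.59
(The value 0.59 < 1 shows this instance is not satisfied; not a Ł∞-tautology in general.)

0.59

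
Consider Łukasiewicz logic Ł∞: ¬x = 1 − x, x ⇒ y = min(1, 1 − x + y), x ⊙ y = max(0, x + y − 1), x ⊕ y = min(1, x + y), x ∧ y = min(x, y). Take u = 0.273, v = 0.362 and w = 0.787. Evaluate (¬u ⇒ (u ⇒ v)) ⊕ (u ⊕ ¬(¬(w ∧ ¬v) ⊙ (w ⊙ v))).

1.000

¬u = 1 − 0.273 = 0.727
u ⇒ v = min(1, 1 − 0.273 + 0.362) = min(1, 1.089) = 1.000
¬u ⇒ (u ⇒ v) = min(1, 1 − 0.727 + 1.000) = min(1, 1.273) = 1.000
¬v = 1 − 0.362 = 0.638
w ∧ ¬v = min(0.787, 0.638) = 0.638
¬(w ∧ ¬v) = 1 − 0.638 = 0.362
w ⊙ v = max(0, 0.787 + 0.362 − 1) = max(0, 0.149) = 0.149
¬(w ∧ ¬v) ⊙ (w ⊙ v) = max(0, 0.362 + 0.149 − 1) = max(0, -0.489) = 0.000
¬(¬(w ∧ ¬v) ⊙ (w ⊙ v)) = 1 − 0.000 = 1.000
u ⊕ ¬(¬(w ∧ ¬v) ⊙ (w ⊙ v)) = min(1, 0.273 + 1.000) = min(1, 1.273) = 1.000
(¬u ⇒ (u ⇒ v)) ⊕ (u ⊕ ¬(¬(w ∧ ¬v) ⊙ (w ⊙ v))) = min(1, 1.000 + 1.000) = min(1, 2.000) = 1.000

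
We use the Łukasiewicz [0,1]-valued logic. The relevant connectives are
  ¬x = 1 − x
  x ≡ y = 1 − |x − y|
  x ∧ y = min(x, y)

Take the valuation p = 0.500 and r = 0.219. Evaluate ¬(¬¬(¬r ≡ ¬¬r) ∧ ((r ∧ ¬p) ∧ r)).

0.781

¬r = 1 − 0.219 = 0.781
¬¬r = 1 − 0.781 = 0.219
¬r ≡ ¬¬r = 1 − |0.781 − 0.219| = 1 − 0.562 = 0.438
¬(¬r ≡ ¬¬r) = 1 − 0.438 = 0.562
¬¬(¬r ≡ ¬¬r) = 1 − 0.562 = 0.438
¬p = 1 − 0.500 = 0.500
r ∧ ¬p = min(0.219, 0.500) = 0.219
(r ∧ ¬p) ∧ r = min(0.219, 0.219) = 0.219
¬¬(¬r ≡ ¬¬r) ∧ ((r ∧ ¬p) ∧ r) = min(0.438, 0.219) = 0.219
¬(¬¬(¬r ≡ ¬¬r) ∧ ((r ∧ ¬p) ∧ r)) = 1 − 0.219 = 0.781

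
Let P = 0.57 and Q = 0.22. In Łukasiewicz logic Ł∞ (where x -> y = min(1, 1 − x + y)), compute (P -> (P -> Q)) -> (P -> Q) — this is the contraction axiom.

P -> Q = min(1, 1 − 0.57 + 0.22) = min(1, 0.65) = 0.65
P -> (P -> Q) = min(1, 1 − 0.57 + 0.65) = min(1, 1.08) = 1.00
(P -> (P -> Q)) -> (P -> Q) = min(1, 1 − 1.00 + 0.65) = min(1, 0.65) = 0.65
(The value 0.65 < 1 shows this instance is not satisfied; fails in Ł∞ (the t-norm is not idempotent).)

0.65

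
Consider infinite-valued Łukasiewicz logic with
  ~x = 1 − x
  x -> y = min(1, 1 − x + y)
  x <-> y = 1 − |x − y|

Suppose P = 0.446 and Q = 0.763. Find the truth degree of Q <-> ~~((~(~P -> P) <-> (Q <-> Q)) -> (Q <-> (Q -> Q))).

0.763

~P = 1 − 0.446 = 0.554
~P -> P = min(1, 1 − 0.554 + 0.446) = min(1, 0.892) = 0.892
~(~P -> P) = 1 − 0.892 = 0.108
Q <-> Q = 1 − |0.763 − 0.763| = 1 − 0.000 = 1.000
~(~P -> P) <-> (Q <-> Q) = 1 − |0.108 − 1.000| = 1 − 0.892 = 0.108
Q -> Q = min(1, 1 − 0.763 + 0.763) = min(1, 1.000) = 1.000
Q <-> (Q -> Q) = 1 − |0.763 − 1.000| = 1 − 0.237 = 0.763
(~(~P -> P) <-> (Q <-> Q)) -> (Q <-> (Q -> Q)) = min(1, 1 − 0.108 + 0.763) = min(1, 1.655) = 1.000
~((~(~P -> P) <-> (Q <-> Q)) -> (Q <-> (Q -> Q))) = 1 − 1.000 = 0.000
~~((~(~P -> P) <-> (Q <-> Q)) -> (Q <-> (Q -> Q))) = 1 − 0.000 = 1.000
Q <-> ~~((~(~P -> P) <-> (Q <-> Q)) -> (Q <-> (Q -> Q))) = 1 − |0.763 − 1.000| = 1 − 0.237 = 0.763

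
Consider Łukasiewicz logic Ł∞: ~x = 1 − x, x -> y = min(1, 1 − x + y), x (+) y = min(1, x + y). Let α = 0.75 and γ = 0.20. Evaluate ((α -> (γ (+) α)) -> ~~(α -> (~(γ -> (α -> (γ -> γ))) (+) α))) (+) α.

γ (+) α = min(1, 0.20 + 0.75) = min(1, 0.95) = 0.95
α -> (γ (+) α) = min(1, 1 − 0.75 + 0.95) = min(1, 1.20) = 1.00
γ -> γ = min(1, 1 − 0.20 + 0.20) = min(1, 1.00) = 1.00
α -> (γ -> γ) = min(1, 1 − 0.75 + 1.00) = min(1, 1.25) = 1.00
γ -> (α -> (γ -> γ)) = min(1, 1 − 0.20 + 1.00) = min(1, 1.80) = 1.00
~(γ -> (α -> (γ -> γ))) = 1 − 1.00 = 0.00
~(γ -> (α -> (γ -> γ))) (+) α = min(1, 0.00 + 0.75) = min(1, 0.75) = 0.75
α -> (~(γ -> (α -> (γ -> γ))) (+) α) = min(1, 1 − 0.75 + 0.75) = min(1, 1.00) = 1.00
~(α -> (~(γ -> (α -> (γ -> γ))) (+) α)) = 1 − 1.00 = 0.00
~~(α -> (~(γ -> (α -> (γ -> γ))) (+) α)) = 1 − 0.00 = 1.00
(α -> (γ (+) α)) -> ~~(α -> (~(γ -> (α -> (γ -> γ))) (+) α)) = min(1, 1 − 1.00 + 1.00) = min(1, 1.00) = 1.00
((α -> (γ (+) α)) -> ~~(α -> (~(γ -> (α -> (γ -> γ))) (+) α))) (+) α = min(1, 1.00 + 0.75) = min(1, 1.75) = 1.00

1.00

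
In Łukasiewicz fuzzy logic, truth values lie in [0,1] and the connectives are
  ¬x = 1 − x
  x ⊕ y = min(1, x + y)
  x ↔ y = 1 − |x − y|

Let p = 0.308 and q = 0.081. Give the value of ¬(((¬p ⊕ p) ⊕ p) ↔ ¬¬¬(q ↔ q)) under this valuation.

¬p = 1 − 0.308 = 0.692
¬p ⊕ p = min(1, 0.692 + 0.308) = min(1, 1.000) = 1.000
(¬p ⊕ p) ⊕ p = min(1, 1.000 + 0.308) = min(1, 1.308) = 1.000
q ↔ q = 1 − |0.081 − 0.081| = 1 − 0.000 = 1.000
¬(q ↔ q) = 1 − 1.000 = 0.000
¬¬(q ↔ q) = 1 − 0.000 = 1.000
¬¬¬(q ↔ q) = 1 − 1.000 = 0.000
((¬p ⊕ p) ⊕ p) ↔ ¬¬¬(q ↔ q) = 1 − |1.000 − 0.000| = 1 − 1.000 = 0.000
¬(((¬p ⊕ p) ⊕ p) ↔ ¬¬¬(q ↔ q)) = 1 − 0.000 = 1.000

1.000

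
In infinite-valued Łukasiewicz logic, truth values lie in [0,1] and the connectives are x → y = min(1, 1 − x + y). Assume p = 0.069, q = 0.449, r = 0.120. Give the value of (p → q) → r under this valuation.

p → q = min(1, 1 − 0.069 + 0.449) = min(1, 1.380) = 1.000
(p → q) → r = min(1, 1 − 1.000 + 0.120) = min(1, 0.120) = 0.120

0.120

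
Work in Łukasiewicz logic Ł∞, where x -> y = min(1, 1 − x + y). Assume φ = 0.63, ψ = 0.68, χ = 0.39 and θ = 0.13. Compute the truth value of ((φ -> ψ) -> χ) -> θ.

φ -> ψ = min(1, 1 − 0.63 + 0.68) = min(1, 1.05) = 1.00
(φ -> ψ) -> χ = min(1, 1 − 1.00 + 0.39) = min(1, 0.39) = 0.39
((φ -> ψ) -> χ) -> θ = min(1, 1 − 0.39 + 0.13) = min(1, 0.74) = 0.74

0.74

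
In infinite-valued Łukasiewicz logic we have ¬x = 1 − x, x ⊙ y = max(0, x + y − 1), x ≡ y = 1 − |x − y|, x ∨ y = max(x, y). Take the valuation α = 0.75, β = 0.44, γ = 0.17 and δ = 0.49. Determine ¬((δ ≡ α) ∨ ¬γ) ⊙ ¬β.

0.00

δ ≡ α = 1 − |0.49 − 0.75| = 1 − 0.26 = 0.74
¬γ = 1 − 0.17 = 0.83
(δ ≡ α) ∨ ¬γ = max(0.74, 0.83) = 0.83
¬((δ ≡ α) ∨ ¬γ) = 1 − 0.83 = 0.17
¬β = 1 − 0.44 = 0.56
¬((δ ≡ α) ∨ ¬γ) ⊙ ¬β = max(0, 0.17 + 0.56 − 1) = max(0, -0.27) = 0.00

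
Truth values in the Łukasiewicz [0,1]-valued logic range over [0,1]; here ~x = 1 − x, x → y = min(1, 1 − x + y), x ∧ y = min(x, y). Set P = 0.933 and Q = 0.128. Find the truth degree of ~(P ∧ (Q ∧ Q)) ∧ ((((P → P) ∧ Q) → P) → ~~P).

0.872

Q ∧ Q = min(0.128, 0.128) = 0.128
P ∧ (Q ∧ Q) = min(0.933, 0.128) = 0.128
~(P ∧ (Q ∧ Q)) = 1 − 0.128 = 0.872
P → P = min(1, 1 − 0.933 + 0.933) = min(1, 1.000) = 1.000
(P → P) ∧ Q = min(1.000, 0.128) = 0.128
((P → P) ∧ Q) → P = min(1, 1 − 0.128 + 0.933) = min(1, 1.805) = 1.000
~P = 1 − 0.933 = 0.067
~~P = 1 − 0.067 = 0.933
(((P → P) ∧ Q) → P) → ~~P = min(1, 1 − 1.000 + 0.933) = min(1, 0.933) = 0.933
~(P ∧ (Q ∧ Q)) ∧ ((((P → P) ∧ Q) → P) → ~~P) = min(0.872, 0.933) = 0.872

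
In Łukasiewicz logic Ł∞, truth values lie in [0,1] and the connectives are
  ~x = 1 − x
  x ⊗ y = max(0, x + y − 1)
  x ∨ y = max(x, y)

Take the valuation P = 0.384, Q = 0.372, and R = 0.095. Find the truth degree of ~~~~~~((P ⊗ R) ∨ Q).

0.372

P ⊗ R = max(0, 0.384 + 0.095 − 1) = max(0, -0.521) = 0.000
(P ⊗ R) ∨ Q = max(0.000, 0.372) = 0.372
~((P ⊗ R) ∨ Q) = 1 − 0.372 = 0.628
~~((P ⊗ R) ∨ Q) = 1 − 0.628 = 0.372
~~~((P ⊗ R) ∨ Q) = 1 − 0.372 = 0.628
~~~~((P ⊗ R) ∨ Q) = 1 − 0.628 = 0.372
~~~~~((P ⊗ R) ∨ Q) = 1 − 0.372 = 0.628
~~~~~~((P ⊗ R) ∨ Q) = 1 − 0.628 = 0.372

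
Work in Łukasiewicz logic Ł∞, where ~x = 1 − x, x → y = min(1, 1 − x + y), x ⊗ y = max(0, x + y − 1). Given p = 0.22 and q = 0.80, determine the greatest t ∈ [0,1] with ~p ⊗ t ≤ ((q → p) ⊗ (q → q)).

0.64

~p = 1 − 0.22 = 0.78
So the left factor is ~p = 0.78.
q → p = min(1, 1 − 0.80 + 0.22) = min(1, 0.42) = 0.42
q → q = min(1, 1 − 0.80 + 0.80) = min(1, 1.00) = 1.00
(q → p) ⊗ (q → q) = max(0, 0.42 + 1.00 − 1) = max(0, 0.42) = 0.42
So the right-hand bound is (q → p) ⊗ (q → q) = 0.42.
The residuum of the Łukasiewicz t-norm gives the supremum: min(1, 1 − 0.78 + 0.42).
1 − 0.78 + 0.42 = 0.64, so t = min(1, 0.64) = 0.64.
Check: 0.78 ⊗ 0.64 = max(0, 0.42) = 0.42 ≤ 0.42.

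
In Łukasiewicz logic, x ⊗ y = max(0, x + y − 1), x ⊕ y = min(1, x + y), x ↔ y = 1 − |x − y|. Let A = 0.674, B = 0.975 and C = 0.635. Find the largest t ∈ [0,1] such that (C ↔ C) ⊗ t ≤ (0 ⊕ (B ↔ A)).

0.699

C ↔ C = 1 − |0.635 − 0.635| = 1 − 0.000 = 1.000
So the left factor is C ↔ C = 1.000.
B ↔ A = 1 − |0.975 − 0.674| = 1 − 0.301 = 0.699
0 ⊕ (B ↔ A) = min(1, 0.000 + 0.699) = min(1, 0.699) = 0.699
So the right-hand bound is 0 ⊕ (B ↔ A) = 0.699.
The residuum of the Łukasiewicz t-norm gives the supremum: min(1, 1 − 1.000 + 0.699).
1 − 1.000 + 0.699 = 0.699, so t = min(1, 0.699) = 0.699.
Check: 1.000 ⊗ 0.699 = max(0, 0.699) = 0.699 ≤ 0.699.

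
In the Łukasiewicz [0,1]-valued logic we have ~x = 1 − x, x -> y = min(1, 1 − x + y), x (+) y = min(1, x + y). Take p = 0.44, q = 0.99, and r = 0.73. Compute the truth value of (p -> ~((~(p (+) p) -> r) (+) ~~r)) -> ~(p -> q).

p (+) p = min(1, 0.44 + 0.44) = min(1, 0.88) = 0.88
~(p (+) p) = 1 − 0.88 = 0.12
~(p (+) p) -> r = min(1, 1 − 0.12 + 0.73) = min(1, 1.61) = 1.00
~r = 1 − 0.73 = 0.27
~~r = 1 − 0.27 = 0.73
(~(p (+) p) -> r) (+) ~~r = min(1, 1.00 + 0.73) = min(1, 1.73) = 1.00
~((~(p (+) p) -> r) (+) ~~r) = 1 − 1.00 = 0.00
p -> ~((~(p (+) p) -> r) (+) ~~r) = min(1, 1 − 0.44 + 0.00) = min(1, 0.56) = 0.56
p -> q = min(1, 1 − 0.44 + 0.99) = min(1, 1.55) = 1.00
~(p -> q) = 1 − 1.00 = 0.00
(p -> ~((~(p (+) p) -> r) (+) ~~r)) -> ~(p -> q) = min(1, 1 − 0.56 + 0.00) = min(1, 0.44) = 0.44

0.44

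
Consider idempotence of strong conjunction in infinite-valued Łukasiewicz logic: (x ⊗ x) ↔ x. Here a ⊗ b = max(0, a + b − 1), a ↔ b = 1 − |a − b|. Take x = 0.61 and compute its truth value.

x ⊗ x = max(0, 0.61 + 0.61 − 1) = max(0, 0.22) = 0.22
(x ⊗ x) ↔ x = 1 − |0.22 − 0.61| = 1 − 0.39 = 0.61
(The value 0.61 < 1 shows this instance is not satisfied; fails in Ł∞ since a ⊗ a = max(0, 2a−1) ≠ a in general.)

0.61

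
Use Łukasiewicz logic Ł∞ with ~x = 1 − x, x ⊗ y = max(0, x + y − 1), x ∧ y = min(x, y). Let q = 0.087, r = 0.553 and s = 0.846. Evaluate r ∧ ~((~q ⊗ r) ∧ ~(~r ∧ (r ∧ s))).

~q = 1 − 0.087 = 0.913
~q ⊗ r = max(0, 0.913 + 0.553 − 1) = max(0, 0.466) = 0.466
~r = 1 − 0.553 = 0.447
r ∧ s = min(0.553, 0.846) = 0.553
~r ∧ (r ∧ s) = min(0.447, 0.553) = 0.447
~(~r ∧ (r ∧ s)) = 1 − 0.447 = 0.553
(~q ⊗ r) ∧ ~(~r ∧ (r ∧ s)) = min(0.466, 0.553) = 0.466
~((~q ⊗ r) ∧ ~(~r ∧ (r ∧ s))) = 1 − 0.466 = 0.534
r ∧ ~((~q ⊗ r) ∧ ~(~r ∧ (r ∧ s))) = min(0.553, 0.534) = 0.534

0.534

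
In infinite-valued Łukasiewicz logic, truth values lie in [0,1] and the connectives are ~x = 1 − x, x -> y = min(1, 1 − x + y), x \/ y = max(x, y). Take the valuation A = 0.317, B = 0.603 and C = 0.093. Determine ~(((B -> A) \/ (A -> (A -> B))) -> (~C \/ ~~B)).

B -> A = min(1, 1 − 0.603 + 0.317) = min(1, 0.714) = 0.714
A -> B = min(1, 1 − 0.317 + 0.603) = min(1, 1.286) = 1.000
A -> (A -> B) = min(1, 1 − 0.317 + 1.000) = min(1, 1.683) = 1.000
(B -> A) \/ (A -> (A -> B)) = max(0.714, 1.000) = 1.000
~C = 1 − 0.093 = 0.907
~B = 1 − 0.603 = 0.397
~~B = 1 − 0.397 = 0.603
~C \/ ~~B = max(0.907, 0.603) = 0.907
((B -> A) \/ (A -> (A -> B))) -> (~C \/ ~~B) = min(1, 1 − 1.000 + 0.907) = min(1, 0.907) = 0.907
~(((B -> A) \/ (A -> (A -> B))) -> (~C \/ ~~B)) = 1 − 0.907 = 0.093

0.093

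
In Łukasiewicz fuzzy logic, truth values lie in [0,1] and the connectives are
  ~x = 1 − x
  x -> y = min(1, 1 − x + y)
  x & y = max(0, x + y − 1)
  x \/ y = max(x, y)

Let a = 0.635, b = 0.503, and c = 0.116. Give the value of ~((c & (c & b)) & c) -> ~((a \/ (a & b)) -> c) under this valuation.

0.519

c & b = max(0, 0.116 + 0.503 − 1) = max(0, -0.381) = 0.000
c & (c & b) = max(0, 0.116 + 0.000 − 1) = max(0, -0.884) = 0.000
(c & (c & b)) & c = max(0, 0.000 + 0.116 − 1) = max(0, -0.884) = 0.000
~((c & (c & b)) & c) = 1 − 0.000 = 1.000
a & b = max(0, 0.635 + 0.503 − 1) = max(0, 0.138) = 0.138
a \/ (a & b) = max(0.635, 0.138) = 0.635
(a \/ (a & b)) -> c = min(1, 1 − 0.635 + 0.116) = min(1, 0.481) = 0.481
~((a \/ (a & b)) -> c) = 1 − 0.481 = 0.519
~((c & (c & b)) & c) -> ~((a \/ (a & b)) -> c) = min(1, 1 − 1.000 + 0.519) = min(1, 0.519) = 0.519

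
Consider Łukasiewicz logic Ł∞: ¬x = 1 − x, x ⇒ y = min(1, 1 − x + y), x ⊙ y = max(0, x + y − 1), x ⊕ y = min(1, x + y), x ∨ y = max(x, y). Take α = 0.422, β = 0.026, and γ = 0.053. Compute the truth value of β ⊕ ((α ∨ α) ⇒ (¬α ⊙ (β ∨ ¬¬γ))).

α ∨ α = max(0.422, 0.422) = 0.422
¬α = 1 − 0.422 = 0.578
¬γ = 1 − 0.053 = 0.947
¬¬γ = 1 − 0.947 = 0.053
β ∨ ¬¬γ = max(0.026, 0.053) = 0.053
¬α ⊙ (β ∨ ¬¬γ) = max(0, 0.578 + 0.053 − 1) = max(0, -0.369) = 0.000
(α ∨ α) ⇒ (¬α ⊙ (β ∨ ¬¬γ)) = min(1, 1 − 0.422 + 0.000) = min(1, 0.578) = 0.578
β ⊕ ((α ∨ α) ⇒ (¬α ⊙ (β ∨ ¬¬γ))) = min(1, 0.026 + 0.578) = min(1, 0.604) = 0.604

0.604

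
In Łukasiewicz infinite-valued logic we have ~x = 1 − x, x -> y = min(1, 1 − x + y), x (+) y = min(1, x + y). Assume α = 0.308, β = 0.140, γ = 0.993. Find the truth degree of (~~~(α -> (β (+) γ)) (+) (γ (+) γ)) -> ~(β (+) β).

β (+) γ = min(1, 0.140 + 0.993) = min(1, 1.133) = 1.000
α -> (β (+) γ) = min(1, 1 − 0.308 + 1.000) = min(1, 1.692) = 1.000
~(α -> (β (+) γ)) = 1 − 1.000 = 0.000
~~(α -> (β (+) γ)) = 1 − 0.000 = 1.000
~~~(α -> (β (+) γ)) = 1 − 1.000 = 0.000
γ (+) γ = min(1, 0.993 + 0.993) = min(1, 1.986) = 1.000
~~~(α -> (β (+) γ)) (+) (γ (+) γ) = min(1, 0.000 + 1.000) = min(1, 1.000) = 1.000
β (+) β = min(1, 0.140 + 0.140) = min(1, 0.280) = 0.280
~(β (+) β) = 1 − 0.280 = 0.720
(~~~(α -> (β (+) γ)) (+) (γ (+) γ)) -> ~(β (+) β) = min(1, 1 − 1.000 + 0.720) = min(1, 0.720) = 0.720

0.720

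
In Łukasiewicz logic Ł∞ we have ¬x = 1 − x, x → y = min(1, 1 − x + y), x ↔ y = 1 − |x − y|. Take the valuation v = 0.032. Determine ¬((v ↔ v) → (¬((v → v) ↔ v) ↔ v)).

v ↔ v = 1 − |0.032 − 0.032| = 1 − 0.000 = 1.000
v → v = min(1, 1 − 0.032 + 0.032) = min(1, 1.000) = 1.000
(v → v) ↔ v = 1 − |1.000 − 0.032| = 1 − 0.968 = 0.032
¬((v → v) ↔ v) = 1 − 0.032 = 0.968
¬((v → v) ↔ v) ↔ v = 1 − |0.968 − 0.032| = 1 − 0.936 = 0.064
(v ↔ v) → (¬((v → v) ↔ v) ↔ v) = min(1, 1 − 1.000 + 0.064) = min(1, 0.064) = 0.064
¬((v ↔ v) → (¬((v → v) ↔ v) ↔ v)) = 1 − 0.064 = 0.936

0.936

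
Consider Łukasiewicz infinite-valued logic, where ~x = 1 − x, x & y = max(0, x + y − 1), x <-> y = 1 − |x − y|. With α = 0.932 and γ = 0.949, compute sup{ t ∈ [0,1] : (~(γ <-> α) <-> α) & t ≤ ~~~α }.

0.983

γ <-> α = 1 − |0.949 − 0.932| = 1 − 0.017 = 0.983
~(γ <-> α) = 1 − 0.983 = 0.017
~(γ <-> α) <-> α = 1 − |0.017 − 0.932| = 1 − 0.915 = 0.085
So the left factor is ~(γ <-> α) <-> α = 0.085.
~α = 1 − 0.932 = 0.068
~~α = 1 − 0.068 = 0.932
~~~α = 1 − 0.932 = 0.068
So the right-hand bound is ~~~α = 0.068.
The residuum of the Łukasiewicz t-norm gives the supremum: min(1, 1 − 0.085 + 0.068).
1 − 0.085 + 0.068 = 0.983, so t = min(1, 0.983) = 0.983.
Check: 0.085 & 0.983 = max(0, 0.068) = 0.068 ≤ 0.068.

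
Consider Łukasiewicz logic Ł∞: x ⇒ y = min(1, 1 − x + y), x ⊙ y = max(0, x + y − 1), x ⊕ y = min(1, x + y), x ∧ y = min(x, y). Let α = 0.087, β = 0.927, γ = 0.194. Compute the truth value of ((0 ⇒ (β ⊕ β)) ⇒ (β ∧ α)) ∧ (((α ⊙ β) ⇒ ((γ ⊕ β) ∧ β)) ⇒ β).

β ⊕ β = min(1, 0.927 + 0.927) = min(1, 1.854) = 1.000
0 ⇒ (β ⊕ β) = min(1, 1 − 0.000 + 1.000) = min(1, 2.000) = 1.000
β ∧ α = min(0.927, 0.087) = 0.087
(0 ⇒ (β ⊕ β)) ⇒ (β ∧ α) = min(1, 1 − 1.000 + 0.087) = min(1, 0.087) = 0.087
α ⊙ β = max(0, 0.087 + 0.927 − 1) = max(0, 0.014) = 0.014
γ ⊕ β = min(1, 0.194 + 0.927) = min(1, 1.121) = 1.000
(γ ⊕ β) ∧ β = min(1.000, 0.927) = 0.927
(α ⊙ β) ⇒ ((γ ⊕ β) ∧ β) = min(1, 1 − 0.014 + 0.927) = min(1, 1.913) = 1.000
((α ⊙ β) ⇒ ((γ ⊕ β) ∧ β)) ⇒ β = min(1, 1 − 1.000 + 0.927) = min(1, 0.927) = 0.927
((0 ⇒ (β ⊕ β)) ⇒ (β ∧ α)) ∧ (((α ⊙ β) ⇒ ((γ ⊕ β) ∧ β)) ⇒ β) = min(0.087, 0.927) = 0.087

0.087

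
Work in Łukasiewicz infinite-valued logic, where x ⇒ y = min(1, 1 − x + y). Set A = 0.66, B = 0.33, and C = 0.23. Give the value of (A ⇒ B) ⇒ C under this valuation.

0.56

A ⇒ B = min(1, 1 − 0.66 + 0.33) = min(1, 0.67) = 0.67
(A ⇒ B) ⇒ C = min(1, 1 − 0.67 + 0.23) = min(1, 0.56) = 0.56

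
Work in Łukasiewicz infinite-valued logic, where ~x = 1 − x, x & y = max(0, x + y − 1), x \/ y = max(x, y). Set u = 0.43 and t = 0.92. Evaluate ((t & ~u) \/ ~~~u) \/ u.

~u = 1 − 0.43 = 0.57
t & ~u = max(0, 0.92 + 0.57 − 1) = max(0, 0.49) = 0.49
~~u = 1 − 0.57 = 0.43
~~~u = 1 − 0.43 = 0.57
(t & ~u) \/ ~~~u = max(0.49, 0.57) = 0.57
((t & ~u) \/ ~~~u) \/ u = max(0.57, 0.43) = 0.57

0.57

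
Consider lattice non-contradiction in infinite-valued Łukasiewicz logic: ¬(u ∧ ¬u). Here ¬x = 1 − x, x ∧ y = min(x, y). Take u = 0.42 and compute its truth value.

¬u = 1 − 0.42 = 0.58
u ∧ ¬u = min(0.42, 0.58) = 0.42
¬(u ∧ ¬u) = 1 − 0.42 = 0.58
(The value 0.58 < 1 shows this instance is not satisfied; not a Ł∞-tautology — its value is 1 − min(a, 1−a).)

0.58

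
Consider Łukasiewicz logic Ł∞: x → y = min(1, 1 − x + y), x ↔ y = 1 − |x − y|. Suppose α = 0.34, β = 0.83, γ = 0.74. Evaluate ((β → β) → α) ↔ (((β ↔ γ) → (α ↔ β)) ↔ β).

0.57

β → β = min(1, 1 − 0.83 + 0.83) = min(1, 1.00) = 1.00
(β → β) → α = min(1, 1 − 1.00 + 0.34) = min(1, 0.34) = 0.34
β ↔ γ = 1 − |0.83 − 0.74| = 1 − 0.09 = 0.91
α ↔ β = 1 − |0.34 − 0.83| = 1 − 0.49 = 0.51
(β ↔ γ) → (α ↔ β) = min(1, 1 − 0.91 + 0.51) = min(1, 0.60) = 0.60
((β ↔ γ) → (α ↔ β)) ↔ β = 1 − |0.60 − 0.83| = 1 − 0.23 = 0.77
((β → β) → α) ↔ (((β ↔ γ) → (α ↔ β)) ↔ β) = 1 − |0.34 − 0.77| = 1 − 0.43 = 0.57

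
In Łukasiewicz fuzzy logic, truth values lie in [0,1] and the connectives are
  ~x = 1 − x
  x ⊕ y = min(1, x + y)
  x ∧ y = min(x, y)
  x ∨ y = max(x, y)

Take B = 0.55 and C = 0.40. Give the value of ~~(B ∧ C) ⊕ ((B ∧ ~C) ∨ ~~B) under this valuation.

0.95

B ∧ C = min(0.55, 0.40) = 0.40
~(B ∧ C) = 1 − 0.40 = 0.60
~~(B ∧ C) = 1 − 0.60 = 0.40
~C = 1 − 0.40 = 0.60
B ∧ ~C = min(0.55, 0.60) = 0.55
~B = 1 − 0.55 = 0.45
~~B = 1 − 0.45 = 0.55
(B ∧ ~C) ∨ ~~B = max(0.55, 0.55) = 0.55
~~(B ∧ C) ⊕ ((B ∧ ~C) ∨ ~~B) = min(1, 0.40 + 0.55) = min(1, 0.95) = 0.95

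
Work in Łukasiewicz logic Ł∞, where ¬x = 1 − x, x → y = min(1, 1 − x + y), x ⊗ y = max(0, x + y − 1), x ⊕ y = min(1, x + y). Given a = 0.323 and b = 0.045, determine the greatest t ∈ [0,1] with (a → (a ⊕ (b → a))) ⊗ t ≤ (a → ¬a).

1.000

b → a = min(1, 1 − 0.045 + 0.323) = min(1, 1.278) = 1.000
a ⊕ (b → a) = min(1, 0.323 + 1.000) = min(1, 1.323) = 1.000
a → (a ⊕ (b → a)) = min(1, 1 − 0.323 + 1.000) = min(1, 1.677) = 1.000
So the left factor is a → (a ⊕ (b → a)) = 1.000.
¬a = 1 − 0.323 = 0.677
a → ¬a = min(1, 1 − 0.323 + 0.677) = min(1, 1.354) = 1.000
So the right-hand bound is a → ¬a = 1.000.
The residuum of the Łukasiewicz t-norm gives the supremum: min(1, 1 − 1.000 + 1.000).
1 − 1.000 + 1.000 = 1.000, so t = min(1, 1.000) = 1.000.
Check: 1.000 ⊗ 1.000 = max(0, 1.000) = 1.000 ≤ 1.000.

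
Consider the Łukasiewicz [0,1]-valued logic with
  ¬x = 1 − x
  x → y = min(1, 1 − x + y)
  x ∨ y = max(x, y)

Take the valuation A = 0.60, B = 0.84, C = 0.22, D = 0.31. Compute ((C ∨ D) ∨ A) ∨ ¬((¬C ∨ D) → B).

0.60

C ∨ D = max(0.22, 0.31) = 0.31
(C ∨ D) ∨ A = max(0.31, 0.60) = 0.60
¬C = 1 − 0.22 = 0.78
¬C ∨ D = max(0.78, 0.31) = 0.78
(¬C ∨ D) → B = min(1, 1 − 0.78 + 0.84) = min(1, 1.06) = 1.00
¬((¬C ∨ D) → B) = 1 − 1.00 = 0.00
((C ∨ D) ∨ A) ∨ ¬((¬C ∨ D) → B) = max(0.60, 0.00) = 0.60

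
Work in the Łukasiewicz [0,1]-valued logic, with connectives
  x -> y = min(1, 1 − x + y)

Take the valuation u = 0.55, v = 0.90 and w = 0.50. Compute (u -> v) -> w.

u -> v = min(1, 1 − 0.55 + 0.90) = min(1, 1.35) = 1.00
(u -> v) -> w = min(1, 1 − 1.00 + 0.50) = min(1, 0.50) = 0.50

0.50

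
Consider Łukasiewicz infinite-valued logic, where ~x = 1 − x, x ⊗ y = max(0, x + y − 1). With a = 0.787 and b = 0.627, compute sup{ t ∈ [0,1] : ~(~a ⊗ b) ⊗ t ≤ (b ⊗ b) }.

0.254

~a = 1 − 0.787 = 0.213
~a ⊗ b = max(0, 0.213 + 0.627 − 1) = max(0, -0.160) = 0.000
~(~a ⊗ b) = 1 − 0.000 = 1.000
So the left factor is ~(~a ⊗ b) = 1.000.
b ⊗ b = max(0, 0.627 + 0.627 − 1) = max(0, 0.254) = 0.254
So the right-hand bound is b ⊗ b = 0.254.
The residuum of the Łukasiewicz t-norm gives the supremum: min(1, 1 − 1.000 + 0.254).
1 − 1.000 + 0.254 = 0.254, so t = min(1, 0.254) = 0.254.
Check: 1.000 ⊗ 0.254 = max(0, 0.254) = 0.254 ≤ 0.254.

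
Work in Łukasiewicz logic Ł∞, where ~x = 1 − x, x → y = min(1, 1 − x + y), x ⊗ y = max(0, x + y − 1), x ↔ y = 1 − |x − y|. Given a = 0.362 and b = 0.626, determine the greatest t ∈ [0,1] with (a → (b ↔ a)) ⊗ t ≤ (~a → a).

b ↔ a = 1 − |0.626 − 0.362| = 1 − 0.264 = 0.736
a → (b ↔ a) = min(1, 1 − 0.362 + 0.736) = min(1, 1.374) = 1.000
So the left factor is a → (b ↔ a) = 1.000.
~a = 1 − 0.362 = 0.638
~a → a = min(1, 1 − 0.638 + 0.362) = min(1, 0.724) = 0.724
So the right-hand bound is ~a → a = 0.724.
The residuum of the Łukasiewicz t-norm gives the supremum: min(1, 1 − 1.000 + 0.724).
1 − 1.000 + 0.724 = 0.724, so t = min(1, 0.724) = 0.724.
Check: 1.000 ⊗ 0.724 = max(0, 0.724) = 0.724 ≤ 0.724.

0.724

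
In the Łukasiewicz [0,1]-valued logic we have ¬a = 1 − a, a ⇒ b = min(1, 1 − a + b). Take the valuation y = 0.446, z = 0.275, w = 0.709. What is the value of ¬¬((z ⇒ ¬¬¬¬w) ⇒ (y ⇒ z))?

¬w = 1 − 0.709 = 0.291
¬¬w = 1 − 0.291 = 0.709
¬¬¬w = 1 − 0.709 = 0.291
¬¬¬¬w = 1 − 0.291 = 0.709
z ⇒ ¬¬¬¬w = min(1, 1 − 0.275 + 0.709) = min(1, 1.434) = 1.000
y ⇒ z = min(1, 1 − 0.446 + 0.275) = min(1, 0.829) = 0.829
(z ⇒ ¬¬¬¬w) ⇒ (y ⇒ z) = min(1, 1 − 1.000 + 0.829) = min(1, 0.829) = 0.829
¬((z ⇒ ¬¬¬¬w) ⇒ (y ⇒ z)) = 1 − 0.829 = 0.171
¬¬((z ⇒ ¬¬¬¬w) ⇒ (y ⇒ z)) = 1 − 0.171 = 0.829

0.829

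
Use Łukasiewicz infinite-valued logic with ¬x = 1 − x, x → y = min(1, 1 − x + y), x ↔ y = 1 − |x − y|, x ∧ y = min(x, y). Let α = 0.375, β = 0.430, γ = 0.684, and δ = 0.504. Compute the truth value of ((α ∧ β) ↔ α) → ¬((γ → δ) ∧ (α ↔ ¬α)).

α ∧ β = min(0.375, 0.430) = 0.375
(α ∧ β) ↔ α = 1 − |0.375 − 0.375| = 1 − 0.000 = 1.000
γ → δ = min(1, 1 − 0.684 + 0.504) = min(1, 0.820) = 0.820
¬α = 1 − 0.375 = 0.625
α ↔ ¬α = 1 − |0.375 − 0.625| = 1 − 0.250 = 0.750
(γ → δ) ∧ (α ↔ ¬α) = min(0.820, 0.750) = 0.750
¬((γ → δ) ∧ (α ↔ ¬α)) = 1 − 0.750 = 0.250
((α ∧ β) ↔ α) → ¬((γ → δ) ∧ (α ↔ ¬α)) = min(1, 1 − 1.000 + 0.250) = min(1, 0.250) = 0.250

0.250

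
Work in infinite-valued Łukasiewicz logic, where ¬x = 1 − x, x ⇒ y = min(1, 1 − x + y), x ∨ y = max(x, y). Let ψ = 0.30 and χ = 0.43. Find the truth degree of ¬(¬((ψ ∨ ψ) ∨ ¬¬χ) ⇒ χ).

0.14

ψ ∨ ψ = max(0.30, 0.30) = 0.30
¬χ = 1 − 0.43 = 0.57
¬¬χ = 1 − 0.57 = 0.43
(ψ ∨ ψ) ∨ ¬¬χ = max(0.30, 0.43) = 0.43
¬((ψ ∨ ψ) ∨ ¬¬χ) = 1 − 0.43 = 0.57
¬((ψ ∨ ψ) ∨ ¬¬χ) ⇒ χ = min(1, 1 − 0.57 + 0.43) = min(1, 0.86) = 0.86
¬(¬((ψ ∨ ψ) ∨ ¬¬χ) ⇒ χ) = 1 − 0.86 = 0.14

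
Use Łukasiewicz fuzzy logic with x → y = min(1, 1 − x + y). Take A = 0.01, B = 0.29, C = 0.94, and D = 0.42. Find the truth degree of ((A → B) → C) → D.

0.48

A → B = min(1, 1 − 0.01 + 0.29) = min(1, 1.28) = 1.00
(A → B) → C = min(1, 1 − 1.00 + 0.94) = min(1, 0.94) = 0.94
((A → B) → C) → D = min(1, 1 − 0.94 + 0.42) = min(1, 0.48) = 0.48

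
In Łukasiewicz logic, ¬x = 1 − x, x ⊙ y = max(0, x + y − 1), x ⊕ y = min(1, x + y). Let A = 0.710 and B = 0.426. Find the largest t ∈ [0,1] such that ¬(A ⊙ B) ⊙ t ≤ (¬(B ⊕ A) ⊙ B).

A ⊙ B = max(0, 0.710 + 0.426 − 1) = max(0, 0.136) = 0.136
¬(A ⊙ B) = 1 − 0.136 = 0.864
So the left factor is ¬(A ⊙ B) = 0.864.
B ⊕ A = min(1, 0.426 + 0.710) = min(1, 1.136) = 1.000
¬(B ⊕ A) = 1 − 1.000 = 0.000
¬(B ⊕ A) ⊙ B = max(0, 0.000 + 0.426 − 1) = max(0, -0.574) = 0.000
So the right-hand bound is ¬(B ⊕ A) ⊙ B = 0.000.
The residuum of the Łukasiewicz t-norm gives the supremum: min(1, 1 − 0.864 + 0.000).
1 − 0.864 + 0.000 = 0.136, so t = min(1, 0.136) = 0.136.
Check: 0.864 ⊙ 0.136 = max(0, 0.000) = 0.000 ≤ 0.000.

0.136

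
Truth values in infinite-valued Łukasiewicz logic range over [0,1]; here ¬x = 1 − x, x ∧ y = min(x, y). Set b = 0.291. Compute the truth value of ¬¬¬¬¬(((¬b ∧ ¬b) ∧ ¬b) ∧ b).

¬b = 1 − 0.291 = 0.709
¬b ∧ ¬b = min(0.709, 0.709) = 0.709
(¬b ∧ ¬b) ∧ ¬b = min(0.709, 0.709) = 0.709
((¬b ∧ ¬b) ∧ ¬b) ∧ b = min(0.709, 0.291) = 0.291
¬(((¬b ∧ ¬b) ∧ ¬b) ∧ b) = 1 − 0.291 = 0.709
¬¬(((¬b ∧ ¬b) ∧ ¬b) ∧ b) = 1 − 0.709 = 0.291
¬¬¬(((¬b ∧ ¬b) ∧ ¬b) ∧ b) = 1 − 0.291 = 0.709
¬¬¬¬(((¬b ∧ ¬b) ∧ ¬b) ∧ b) = 1 − 0.709 = 0.291
¬¬¬¬¬(((¬b ∧ ¬b) ∧ ¬b) ∧ b) = 1 − 0.291 = 0.709

0.709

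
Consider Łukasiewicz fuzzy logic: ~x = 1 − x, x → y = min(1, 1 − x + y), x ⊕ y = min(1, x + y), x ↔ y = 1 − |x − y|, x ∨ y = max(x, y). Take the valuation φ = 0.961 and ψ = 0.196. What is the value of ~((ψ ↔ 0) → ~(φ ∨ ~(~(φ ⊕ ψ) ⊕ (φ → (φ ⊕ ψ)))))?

0.765

ψ ↔ 0 = 1 − |0.196 − 0.000| = 1 − 0.196 = 0.804
φ ⊕ ψ = min(1, 0.961 + 0.196) = min(1, 1.157) = 1.000
~(φ ⊕ ψ) = 1 − 1.000 = 0.000
φ → (φ ⊕ ψ) = min(1, 1 − 0.961 + 1.000) = min(1, 1.039) = 1.000
~(φ ⊕ ψ) ⊕ (φ → (φ ⊕ ψ)) = min(1, 0.000 + 1.000) = min(1, 1.000) = 1.000
~(~(φ ⊕ ψ) ⊕ (φ → (φ ⊕ ψ))) = 1 − 1.000 = 0.000
φ ∨ ~(~(φ ⊕ ψ) ⊕ (φ → (φ ⊕ ψ))) = max(0.961, 0.000) = 0.961
~(φ ∨ ~(~(φ ⊕ ψ) ⊕ (φ → (φ ⊕ ψ)))) = 1 − 0.961 = 0.039
(ψ ↔ 0) → ~(φ ∨ ~(~(φ ⊕ ψ) ⊕ (φ → (φ ⊕ ψ)))) = min(1, 1 − 0.804 + 0.039) = min(1, 0.235) = 0.235
~((ψ ↔ 0) → ~(φ ∨ ~(~(φ ⊕ ψ) ⊕ (φ → (φ ⊕ ψ))))) = 1 − 0.235 = 0.765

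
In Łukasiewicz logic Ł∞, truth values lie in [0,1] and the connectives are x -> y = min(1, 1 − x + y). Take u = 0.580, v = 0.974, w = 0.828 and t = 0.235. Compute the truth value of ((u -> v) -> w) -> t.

u -> v = min(1, 1 − 0.580 + 0.974) = min(1, 1.394) = 1.000
(u -> v) -> w = min(1, 1 − 1.000 + 0.828) = min(1, 0.828) = 0.828
((u -> v) -> w) -> t = min(1, 1 − 0.828 + 0.235) = min(1, 0.407) = 0.407

0.407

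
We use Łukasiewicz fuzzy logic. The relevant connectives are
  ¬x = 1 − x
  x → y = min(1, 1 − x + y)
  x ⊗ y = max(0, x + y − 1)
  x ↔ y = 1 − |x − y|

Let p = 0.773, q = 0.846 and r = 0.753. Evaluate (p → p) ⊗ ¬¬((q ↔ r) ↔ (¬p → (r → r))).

0.907

p → p = min(1, 1 − 0.773 + 0.773) = min(1, 1.000) = 1.000
q ↔ r = 1 − |0.846 − 0.753| = 1 − 0.093 = 0.907
¬p = 1 − 0.773 = 0.227
r → r = min(1, 1 − 0.753 + 0.753) = min(1, 1.000) = 1.000
¬p → (r → r) = min(1, 1 − 0.227 + 1.000) = min(1, 1.773) = 1.000
(q ↔ r) ↔ (¬p → (r → r)) = 1 − |0.907 − 1.000| = 1 − 0.093 = 0.907
¬((q ↔ r) ↔ (¬p → (r → r))) = 1 − 0.907 = 0.093
¬¬((q ↔ r) ↔ (¬p → (r → r))) = 1 − 0.093 = 0.907
(p → p) ⊗ ¬¬((q ↔ r) ↔ (¬p → (r → r))) = max(0, 1.000 + 0.907 − 1) = max(0, 0.907) = 0.907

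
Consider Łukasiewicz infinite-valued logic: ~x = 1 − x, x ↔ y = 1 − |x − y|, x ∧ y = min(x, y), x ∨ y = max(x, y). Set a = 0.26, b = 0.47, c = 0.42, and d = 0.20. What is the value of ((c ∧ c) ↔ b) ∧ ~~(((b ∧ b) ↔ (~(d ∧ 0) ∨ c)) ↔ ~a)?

c ∧ c = min(0.42, 0.42) = 0.42
(c ∧ c) ↔ b = 1 − |0.42 − 0.47| = 1 − 0.05 = 0.95
b ∧ b = min(0.47, 0.47) = 0.47
d ∧ 0 = min(0.20, 0.00) = 0.00
~(d ∧ 0) = 1 − 0.00 = 1.00
~(d ∧ 0) ∨ c = max(1.00, 0.42) = 1.00
(b ∧ b) ↔ (~(d ∧ 0) ∨ c) = 1 − |0.47 − 1.00| = 1 − 0.53 = 0.47
~a = 1 − 0.26 = 0.74
((b ∧ b) ↔ (~(d ∧ 0) ∨ c)) ↔ ~a = 1 − |0.47 − 0.74| = 1 − 0.27 = 0.73
~(((b ∧ b) ↔ (~(d ∧ 0) ∨ c)) ↔ ~a) = 1 − 0.73 = 0.27
~~(((b ∧ b) ↔ (~(d ∧ 0) ∨ c)) ↔ ~a) = 1 − 0.27 = 0.73
((c ∧ c) ↔ b) ∧ ~~(((b ∧ b) ↔ (~(d ∧ 0) ∨ c)) ↔ ~a) = min(0.95, 0.73) = 0.73

0.73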